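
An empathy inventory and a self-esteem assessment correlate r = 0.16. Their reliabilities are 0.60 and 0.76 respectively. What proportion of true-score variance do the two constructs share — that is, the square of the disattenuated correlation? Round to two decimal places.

0.06

Disattenuated r = 0.16 / √(0.60 × 0.76) = 0.16 / 0.6753 = 0.2369.
Shared true-score variance = 0.2369² = 0.0561 ≈ 0.06.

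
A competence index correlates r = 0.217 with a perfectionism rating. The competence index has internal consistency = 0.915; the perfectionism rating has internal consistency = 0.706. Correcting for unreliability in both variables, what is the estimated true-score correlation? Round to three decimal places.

r_true = r_obs / √(r_xx · r_yy) = 0.217 / √(0.915 × 0.706) = 0.217 / √0.645990 = 0.217 / 0.8037 ≈ 0.270.

0.270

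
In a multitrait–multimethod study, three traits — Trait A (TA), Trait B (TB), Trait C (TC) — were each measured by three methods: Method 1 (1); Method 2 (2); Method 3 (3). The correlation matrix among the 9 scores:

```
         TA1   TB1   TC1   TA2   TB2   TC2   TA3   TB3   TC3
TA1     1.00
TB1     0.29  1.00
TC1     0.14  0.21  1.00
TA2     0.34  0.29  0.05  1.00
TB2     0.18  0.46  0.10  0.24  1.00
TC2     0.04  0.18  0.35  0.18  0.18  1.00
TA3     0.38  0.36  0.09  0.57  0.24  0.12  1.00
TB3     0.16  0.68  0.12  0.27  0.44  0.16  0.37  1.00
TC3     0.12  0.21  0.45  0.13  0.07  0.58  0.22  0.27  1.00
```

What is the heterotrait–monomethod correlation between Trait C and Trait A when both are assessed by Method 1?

Different traits, same method: r(TC1, TA1) = 0.14.

0.14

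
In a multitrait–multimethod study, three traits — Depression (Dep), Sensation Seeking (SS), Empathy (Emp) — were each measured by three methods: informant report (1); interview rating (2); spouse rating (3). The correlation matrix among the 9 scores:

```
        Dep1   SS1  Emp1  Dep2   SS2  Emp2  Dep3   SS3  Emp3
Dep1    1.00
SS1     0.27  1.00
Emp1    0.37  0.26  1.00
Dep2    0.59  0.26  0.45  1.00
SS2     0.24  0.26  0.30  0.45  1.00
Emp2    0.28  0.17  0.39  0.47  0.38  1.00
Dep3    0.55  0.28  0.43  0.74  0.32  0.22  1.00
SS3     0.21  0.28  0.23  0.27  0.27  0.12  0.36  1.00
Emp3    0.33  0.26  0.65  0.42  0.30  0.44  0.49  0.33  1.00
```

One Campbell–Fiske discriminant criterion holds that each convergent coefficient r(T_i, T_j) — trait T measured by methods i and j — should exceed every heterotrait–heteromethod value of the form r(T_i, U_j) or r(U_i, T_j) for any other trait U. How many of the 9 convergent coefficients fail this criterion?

4

Each convergent coefficient versus the relevant comparison correlations:
Dep (methods 1·2): 0.59 vs {0.24, 0.26, 0.28, 0.45} → pass.
Dep (methods 1·3): 0.55 vs {0.21, 0.28, 0.33, 0.43} → pass.
Dep (methods 2·3): 0.74 vs {0.27, 0.32, 0.42, 0.22} → pass.
SS (methods 1·2): 0.26 vs {0.26, 0.24, 0.17, 0.30} → fail.
SS (methods 1·3): 0.28 vs {0.28, 0.21, 0.26, 0.23} → fail.
SS (methods 2·3): 0.27 vs {0.32, 0.27, 0.30, 0.12} → fail.
Emp (methods 1·2): 0.39 vs {0.45, 0.28, 0.30, 0.17} → fail.
Emp (methods 1·3): 0.65 vs {0.43, 0.33, 0.23, 0.26} → pass.
Emp (methods 2·3): 0.44 vs {0.22, 0.42, 0.12, 0.30} → pass.
4 of 9 fail.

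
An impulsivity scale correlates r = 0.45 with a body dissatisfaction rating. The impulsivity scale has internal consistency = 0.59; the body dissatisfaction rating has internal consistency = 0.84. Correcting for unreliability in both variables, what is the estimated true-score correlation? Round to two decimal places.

r_true = r_obs / √(r_xx · r_yy) = 0.45 / √(0.59 × 0.84) = 0.45 / √0.4956 = 0.45 / 0.7040 ≈ 0.64.

0.64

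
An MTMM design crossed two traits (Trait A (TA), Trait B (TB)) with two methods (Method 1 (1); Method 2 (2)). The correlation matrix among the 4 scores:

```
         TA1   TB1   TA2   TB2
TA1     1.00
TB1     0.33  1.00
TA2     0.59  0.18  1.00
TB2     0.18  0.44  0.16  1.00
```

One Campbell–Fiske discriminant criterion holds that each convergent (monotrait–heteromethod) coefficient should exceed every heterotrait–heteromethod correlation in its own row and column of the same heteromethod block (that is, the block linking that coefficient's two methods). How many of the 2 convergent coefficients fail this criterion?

0

Convergent coefficients and their comparison sets:
TA (methods 1·2): 0.59 vs {0.18, 0.18} → pass.
TB (methods 1·2): 0.44 vs {0.18, 0.18} → pass.
0 of 2 fail.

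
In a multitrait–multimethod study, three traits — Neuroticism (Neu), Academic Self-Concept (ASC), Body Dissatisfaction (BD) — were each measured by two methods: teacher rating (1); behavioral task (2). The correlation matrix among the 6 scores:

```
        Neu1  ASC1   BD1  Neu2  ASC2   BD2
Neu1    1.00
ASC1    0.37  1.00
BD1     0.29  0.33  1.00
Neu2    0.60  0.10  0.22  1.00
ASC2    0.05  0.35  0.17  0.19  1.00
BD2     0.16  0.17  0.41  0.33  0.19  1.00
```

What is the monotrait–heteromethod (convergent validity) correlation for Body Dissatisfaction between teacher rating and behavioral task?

Same trait (BD), different methods: r(BD1, BD2) = 0.41.

0.41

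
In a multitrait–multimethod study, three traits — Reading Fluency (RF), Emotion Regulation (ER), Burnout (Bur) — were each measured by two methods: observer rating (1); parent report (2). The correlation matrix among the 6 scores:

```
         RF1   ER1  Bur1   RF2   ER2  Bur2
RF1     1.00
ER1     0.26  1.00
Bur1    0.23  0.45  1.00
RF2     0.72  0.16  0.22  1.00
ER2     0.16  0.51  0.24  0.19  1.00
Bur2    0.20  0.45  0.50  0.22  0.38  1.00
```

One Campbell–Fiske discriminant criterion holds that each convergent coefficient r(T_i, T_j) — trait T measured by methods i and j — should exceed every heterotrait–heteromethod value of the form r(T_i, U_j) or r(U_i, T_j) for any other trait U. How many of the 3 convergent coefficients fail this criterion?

0

Convergent coefficients and their comparison sets:
RF (methods 1·2): 0.72 vs {0.16, 0.16, 0.20, 0.22} → pass.
ER (methods 1·2): 0.51 vs {0.16, 0.16, 0.45, 0.24} → pass.
Bur (methods 1·2): 0.50 vs {0.22, 0.20, 0.24, 0.45} → pass.
0 of 3 fail.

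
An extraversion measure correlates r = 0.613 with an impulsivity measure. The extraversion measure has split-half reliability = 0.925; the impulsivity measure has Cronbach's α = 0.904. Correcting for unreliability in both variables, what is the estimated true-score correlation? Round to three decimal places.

r_true = r_obs / √(r_xx · r_yy) = 0.613 / √(0.925 × 0.904) = 0.613 / √0.836200 = 0.613 / 0.9144 ≈ 0.670.

0.670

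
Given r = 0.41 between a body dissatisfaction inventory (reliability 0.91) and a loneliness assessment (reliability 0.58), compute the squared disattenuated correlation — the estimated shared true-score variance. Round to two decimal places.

Disattenuated r = 0.41 / √(0.91 × 0.58) = 0.41 / 0.7265 = 0.5643.
Shared true-score variance = 0.5643² = 0.3184 ≈ 0.32.

0.32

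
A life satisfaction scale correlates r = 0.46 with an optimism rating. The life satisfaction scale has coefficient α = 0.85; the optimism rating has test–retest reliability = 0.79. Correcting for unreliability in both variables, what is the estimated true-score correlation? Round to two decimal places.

0.56

r_true = r_obs / √(r_xx · r_yy) = 0.46 / √(0.85 × 0.79) = 0.46 / √0.6715 = 0.46 / 0.8195 ≈ 0.56.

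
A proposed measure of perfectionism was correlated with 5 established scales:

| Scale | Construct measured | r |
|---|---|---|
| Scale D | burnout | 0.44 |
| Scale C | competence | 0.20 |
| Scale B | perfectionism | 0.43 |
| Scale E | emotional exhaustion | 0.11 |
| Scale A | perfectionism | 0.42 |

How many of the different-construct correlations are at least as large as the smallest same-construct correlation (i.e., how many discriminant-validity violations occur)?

1

Convergent (same construct = perfectionism): Scale B, Scale A.
Smallest convergent = 0.42. Discriminant values: 0.44, 0.20, 0.11; count ≥ 0.42 → 1.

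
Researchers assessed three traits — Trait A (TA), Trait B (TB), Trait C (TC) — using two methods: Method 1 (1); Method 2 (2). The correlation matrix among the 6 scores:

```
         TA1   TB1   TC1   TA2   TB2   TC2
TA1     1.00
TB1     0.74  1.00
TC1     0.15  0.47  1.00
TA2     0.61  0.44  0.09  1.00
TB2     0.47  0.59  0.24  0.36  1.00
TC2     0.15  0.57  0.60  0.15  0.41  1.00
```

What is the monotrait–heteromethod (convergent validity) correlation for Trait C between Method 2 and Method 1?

0.60

Same trait (TC), different methods: r(TC2, TC1) = 0.60.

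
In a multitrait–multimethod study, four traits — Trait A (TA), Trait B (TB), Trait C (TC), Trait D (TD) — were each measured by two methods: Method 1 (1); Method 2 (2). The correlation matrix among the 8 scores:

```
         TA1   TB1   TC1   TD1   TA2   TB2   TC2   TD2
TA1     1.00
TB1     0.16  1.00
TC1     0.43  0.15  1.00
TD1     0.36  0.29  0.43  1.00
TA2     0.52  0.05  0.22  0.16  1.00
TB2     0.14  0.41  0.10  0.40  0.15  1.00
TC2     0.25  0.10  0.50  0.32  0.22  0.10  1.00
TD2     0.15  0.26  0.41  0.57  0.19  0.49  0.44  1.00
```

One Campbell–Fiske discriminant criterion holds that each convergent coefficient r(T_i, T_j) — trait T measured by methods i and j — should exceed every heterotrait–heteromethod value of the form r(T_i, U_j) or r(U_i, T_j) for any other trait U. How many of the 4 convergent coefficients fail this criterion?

0

Convergent coefficients and their comparison sets:
TA (methods 1·2): 0.52 vs {0.14, 0.05, 0.25, 0.22, 0.15, 0.16} → pass.
TB (methods 1·2): 0.41 vs {0.05, 0.14, 0.10, 0.10, 0.26, 0.40} → pass.
TC (methods 1·2): 0.50 vs {0.22, 0.25, 0.10, 0.10, 0.41, 0.32} → pass.
TD (methods 1·2): 0.57 vs {0.16, 0.15, 0.40, 0.26, 0.32, 0.41} → pass.
0 of 4 fail.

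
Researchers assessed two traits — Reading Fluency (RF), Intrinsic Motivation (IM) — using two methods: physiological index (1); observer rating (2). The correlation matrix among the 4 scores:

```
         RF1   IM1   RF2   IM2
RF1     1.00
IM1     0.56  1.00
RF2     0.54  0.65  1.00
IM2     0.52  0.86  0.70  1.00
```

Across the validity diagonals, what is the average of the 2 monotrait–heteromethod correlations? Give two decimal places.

0.70

Convergent values: 0.54, 0.86; mean = 1.40/2 = 0.70.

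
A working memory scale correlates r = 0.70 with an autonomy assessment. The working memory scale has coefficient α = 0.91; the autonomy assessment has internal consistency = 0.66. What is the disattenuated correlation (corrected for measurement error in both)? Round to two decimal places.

0.90

r_true = r_obs / √(r_xx · r_yy) = 0.70 / √(0.91 × 0.66) = 0.70 / √0.6006 = 0.70 / 0.7750 ≈ 0.90.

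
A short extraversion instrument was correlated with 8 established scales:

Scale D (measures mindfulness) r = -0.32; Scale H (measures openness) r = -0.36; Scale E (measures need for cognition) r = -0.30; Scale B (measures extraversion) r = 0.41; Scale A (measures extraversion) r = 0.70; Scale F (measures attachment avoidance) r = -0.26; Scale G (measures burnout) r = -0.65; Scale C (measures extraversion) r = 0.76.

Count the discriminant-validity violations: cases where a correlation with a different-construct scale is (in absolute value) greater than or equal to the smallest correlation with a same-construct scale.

Convergent (same construct = extraversion): Scale B, Scale A, Scale C.
Smallest convergent = 0.41. Discriminant |r|: 0.32, 0.36, 0.30, 0.26, 0.65; count ≥ 0.41 → 1.

1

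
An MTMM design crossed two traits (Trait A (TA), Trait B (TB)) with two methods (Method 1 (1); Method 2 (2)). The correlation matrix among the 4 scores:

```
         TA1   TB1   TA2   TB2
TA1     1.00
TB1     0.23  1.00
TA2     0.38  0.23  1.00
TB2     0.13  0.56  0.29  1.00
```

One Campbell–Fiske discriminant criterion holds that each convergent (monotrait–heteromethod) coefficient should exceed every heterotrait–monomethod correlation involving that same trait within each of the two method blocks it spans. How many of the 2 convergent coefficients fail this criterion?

Convergent coefficients and their comparison sets:
TA (methods 1·2): 0.38 vs {0.23, 0.29} → pass.
TB (methods 1·2): 0.56 vs {0.23, 0.29} → pass.
0 of 2 fail.

0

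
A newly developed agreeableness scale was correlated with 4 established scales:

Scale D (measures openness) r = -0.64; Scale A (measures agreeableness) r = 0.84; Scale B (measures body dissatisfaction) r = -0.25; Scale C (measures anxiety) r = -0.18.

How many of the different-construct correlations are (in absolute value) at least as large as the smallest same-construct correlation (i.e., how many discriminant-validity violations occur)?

Convergent (same construct = agreeableness): Scale A.
Smallest convergent = 0.84. Discriminant |r|: 0.64, 0.25, 0.18; count ≥ 0.84 → 0.

0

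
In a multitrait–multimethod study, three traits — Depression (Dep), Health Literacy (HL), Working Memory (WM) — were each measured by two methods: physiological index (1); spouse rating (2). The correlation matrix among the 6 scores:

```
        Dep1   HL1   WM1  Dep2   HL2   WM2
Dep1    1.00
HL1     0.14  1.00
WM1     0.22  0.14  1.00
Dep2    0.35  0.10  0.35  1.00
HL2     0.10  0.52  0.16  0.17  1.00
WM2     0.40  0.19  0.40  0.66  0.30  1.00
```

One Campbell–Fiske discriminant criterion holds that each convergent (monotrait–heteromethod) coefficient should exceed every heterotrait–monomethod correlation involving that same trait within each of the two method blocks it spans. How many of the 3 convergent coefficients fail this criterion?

Convergent coefficients and their comparison sets:
Dep (methods 1·2): 0.35 vs {0.14, 0.17, 0.22, 0.66} → fail.
HL (methods 1·2): 0.52 vs {0.14, 0.17, 0.14, 0.30} → pass.
WM (methods 1·2): 0.40 vs {0.22, 0.66, 0.14, 0.30} → fail.
2 of 3 fail.

2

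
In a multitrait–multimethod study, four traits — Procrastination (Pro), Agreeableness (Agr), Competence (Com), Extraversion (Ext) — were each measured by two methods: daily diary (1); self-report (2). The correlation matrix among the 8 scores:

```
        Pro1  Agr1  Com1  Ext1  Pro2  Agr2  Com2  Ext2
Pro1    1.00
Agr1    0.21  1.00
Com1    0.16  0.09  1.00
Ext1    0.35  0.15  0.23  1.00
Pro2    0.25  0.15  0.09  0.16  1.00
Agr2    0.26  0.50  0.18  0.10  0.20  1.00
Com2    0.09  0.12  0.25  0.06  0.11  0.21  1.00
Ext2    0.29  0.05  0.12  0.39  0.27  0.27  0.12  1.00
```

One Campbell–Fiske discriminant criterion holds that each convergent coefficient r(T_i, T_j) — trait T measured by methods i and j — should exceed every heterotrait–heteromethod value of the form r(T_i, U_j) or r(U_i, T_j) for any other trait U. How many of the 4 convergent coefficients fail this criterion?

Each convergent coefficient versus the relevant comparison correlations:
Pro (methods 1·2): 0.25 vs {0.26, 0.15, 0.09, 0.09, 0.29, 0.16} → fail.
Agr (methods 1·2): 0.50 vs {0.15, 0.26, 0.12, 0.18, 0.05, 0.10} → pass.
Com (methods 1·2): 0.25 vs {0.09, 0.09, 0.18, 0.12, 0.12, 0.06} → pass.
Ext (methods 1·2): 0.39 vs {0.16, 0.29, 0.10, 0.05, 0.06, 0.12} → pass.
1 of 4 fail.

1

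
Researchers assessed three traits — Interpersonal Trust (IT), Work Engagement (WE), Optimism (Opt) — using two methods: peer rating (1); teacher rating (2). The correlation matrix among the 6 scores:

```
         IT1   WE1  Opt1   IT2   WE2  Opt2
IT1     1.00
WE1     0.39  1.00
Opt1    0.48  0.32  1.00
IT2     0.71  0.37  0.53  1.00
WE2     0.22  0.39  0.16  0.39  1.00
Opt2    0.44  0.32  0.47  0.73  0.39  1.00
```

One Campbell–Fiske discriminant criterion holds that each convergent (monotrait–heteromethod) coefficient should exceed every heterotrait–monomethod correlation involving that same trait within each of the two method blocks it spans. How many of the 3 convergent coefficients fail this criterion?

Convergent coefficients and their comparison sets:
IT (methods 1·2): 0.71 vs {0.39, 0.39, 0.48, 0.73} → fail.
WE (methods 1·2): 0.39 vs {0.39, 0.39, 0.32, 0.39} → fail.
Opt (methods 1·2): 0.47 vs {0.48, 0.73, 0.32, 0.39} → fail.
3 of 3 fail.

3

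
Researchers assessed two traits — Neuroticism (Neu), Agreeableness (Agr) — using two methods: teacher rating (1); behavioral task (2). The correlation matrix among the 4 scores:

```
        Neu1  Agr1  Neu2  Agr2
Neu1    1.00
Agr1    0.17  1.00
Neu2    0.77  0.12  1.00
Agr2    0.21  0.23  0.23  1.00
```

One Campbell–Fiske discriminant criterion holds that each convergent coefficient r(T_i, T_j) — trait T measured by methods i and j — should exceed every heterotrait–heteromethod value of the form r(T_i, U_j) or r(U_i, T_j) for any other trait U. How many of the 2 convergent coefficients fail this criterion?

Convergent coefficients and their comparison sets:
Neu (methods 1·2): 0.77 vs {0.21, 0.12} → pass.
Agr (methods 1·2): 0.23 vs {0.12, 0.21} → pass.
0 of 2 fail.

0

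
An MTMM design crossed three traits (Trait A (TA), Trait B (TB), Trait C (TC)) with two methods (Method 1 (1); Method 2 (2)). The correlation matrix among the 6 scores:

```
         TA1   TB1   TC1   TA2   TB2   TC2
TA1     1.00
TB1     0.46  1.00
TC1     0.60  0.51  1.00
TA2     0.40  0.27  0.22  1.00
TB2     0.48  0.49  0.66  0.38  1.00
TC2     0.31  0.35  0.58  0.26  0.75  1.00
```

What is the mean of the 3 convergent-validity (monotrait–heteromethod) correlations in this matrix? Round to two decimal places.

0.49

Convergent values: 0.40, 0.49, 0.58; mean = 1.47/3 = 0.49.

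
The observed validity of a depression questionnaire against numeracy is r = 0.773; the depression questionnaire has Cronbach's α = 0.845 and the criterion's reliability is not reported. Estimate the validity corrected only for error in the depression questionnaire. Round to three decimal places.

Single correction: r_c = r_obs / √r_xx = 0.773 / √0.845 = 0.773 / 0.9192 ≈ 0.841.

0.841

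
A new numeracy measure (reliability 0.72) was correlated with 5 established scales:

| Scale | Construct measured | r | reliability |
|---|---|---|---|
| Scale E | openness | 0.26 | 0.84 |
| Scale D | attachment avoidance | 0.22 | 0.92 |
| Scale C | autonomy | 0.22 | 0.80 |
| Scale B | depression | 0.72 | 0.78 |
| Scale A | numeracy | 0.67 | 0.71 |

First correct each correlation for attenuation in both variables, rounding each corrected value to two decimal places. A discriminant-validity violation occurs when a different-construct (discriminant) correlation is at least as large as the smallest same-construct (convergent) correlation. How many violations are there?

Disattenuated r (r / √(r_scale · r_new)):
  Scale E (disc): 0.26 / √(0.84·0.72) = 0.33
  Scale D (disc): 0.22 / √(0.92·0.72) = 0.27
  Scale C (disc): 0.22 / √(0.80·0.72) = 0.29
  Scale B (disc): 0.72 / √(0.78·0.72) = 0.96
  Scale A (conv): 0.67 / √(0.71·0.72) = 0.94
Smallest convergent = 0.94. Discriminant values: 0.33, 0.27, 0.29, 0.96; count ≥ 0.94 → 1.

1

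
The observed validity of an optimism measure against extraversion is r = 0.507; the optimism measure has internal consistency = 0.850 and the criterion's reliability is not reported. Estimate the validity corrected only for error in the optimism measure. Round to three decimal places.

Single correction: r_c = r_obs / √r_xx = 0.507 / √0.850 = 0.507 / 0.9220 ≈ 0.550.

0.550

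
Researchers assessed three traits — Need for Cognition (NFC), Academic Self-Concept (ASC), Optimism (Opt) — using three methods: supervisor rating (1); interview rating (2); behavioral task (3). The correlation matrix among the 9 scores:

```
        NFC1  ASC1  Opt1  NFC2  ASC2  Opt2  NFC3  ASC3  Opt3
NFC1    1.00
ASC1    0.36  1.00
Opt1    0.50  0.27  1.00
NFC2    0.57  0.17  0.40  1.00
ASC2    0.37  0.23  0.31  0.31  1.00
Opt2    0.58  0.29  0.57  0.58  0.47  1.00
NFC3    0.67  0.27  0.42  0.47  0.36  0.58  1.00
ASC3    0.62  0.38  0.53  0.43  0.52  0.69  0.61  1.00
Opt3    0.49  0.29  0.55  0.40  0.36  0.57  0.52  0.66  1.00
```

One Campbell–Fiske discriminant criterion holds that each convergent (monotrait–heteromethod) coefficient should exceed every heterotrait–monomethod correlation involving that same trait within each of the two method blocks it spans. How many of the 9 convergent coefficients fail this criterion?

Each convergent coefficient versus the relevant comparison correlations:
NFC (methods 1·2): 0.57 vs {0.36, 0.31, 0.50, 0.58} → fail.
NFC (methods 1·3): 0.67 vs {0.36, 0.61, 0.50, 0.52} → pass.
NFC (methods 2·3): 0.47 vs {0.31, 0.61, 0.58, 0.52} → fail.
ASC (methods 1·2): 0.23 vs {0.36, 0.31, 0.27, 0.47} → fail.
ASC (methods 1·3): 0.38 vs {0.36, 0.61, 0.27, 0.66} → fail.
ASC (methods 2·3): 0.52 vs {0.31, 0.61, 0.47, 0.66} → fail.
Opt (methods 1·2): 0.57 vs {0.50, 0.58, 0.27, 0.47} → fail.
Opt (methods 1·3): 0.55 vs {0.50, 0.52, 0.27, 0.66} → fail.
Opt (methods 2·3): 0.57 vs {0.58, 0.52, 0.47, 0.66} → fail.
8 of 9 fail.

8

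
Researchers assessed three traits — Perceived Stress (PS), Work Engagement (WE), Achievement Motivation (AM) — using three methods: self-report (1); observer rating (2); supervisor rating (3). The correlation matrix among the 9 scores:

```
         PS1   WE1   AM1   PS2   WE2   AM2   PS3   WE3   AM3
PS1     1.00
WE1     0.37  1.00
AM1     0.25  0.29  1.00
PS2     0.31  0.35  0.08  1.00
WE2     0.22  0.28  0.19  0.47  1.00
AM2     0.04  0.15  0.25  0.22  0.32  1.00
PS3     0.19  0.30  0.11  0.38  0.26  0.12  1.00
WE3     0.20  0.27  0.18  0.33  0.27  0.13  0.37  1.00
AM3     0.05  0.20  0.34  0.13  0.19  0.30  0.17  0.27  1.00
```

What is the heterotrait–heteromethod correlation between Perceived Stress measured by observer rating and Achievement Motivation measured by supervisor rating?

0.13

Different traits and methods: r(PS2, AM3) = 0.13.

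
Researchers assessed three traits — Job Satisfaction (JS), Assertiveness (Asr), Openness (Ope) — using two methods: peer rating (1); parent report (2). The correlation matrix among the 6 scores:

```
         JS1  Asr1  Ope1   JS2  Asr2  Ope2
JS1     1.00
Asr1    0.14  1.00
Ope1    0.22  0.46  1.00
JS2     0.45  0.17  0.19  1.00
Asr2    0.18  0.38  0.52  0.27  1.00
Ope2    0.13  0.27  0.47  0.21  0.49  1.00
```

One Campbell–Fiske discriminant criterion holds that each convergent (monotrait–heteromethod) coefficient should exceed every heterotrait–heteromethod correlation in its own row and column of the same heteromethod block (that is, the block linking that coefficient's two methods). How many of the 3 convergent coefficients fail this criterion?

2

Convergent coefficients and their comparison sets:
JS (methods 1·2): 0.45 vs {0.18, 0.17, 0.13, 0.19} → pass.
Asr (methods 1·2): 0.38 vs {0.17, 0.18, 0.27, 0.52} → fail.
Ope (methods 1·2): 0.47 vs {0.19, 0.13, 0.52, 0.27} → fail.
2 of 3 fail.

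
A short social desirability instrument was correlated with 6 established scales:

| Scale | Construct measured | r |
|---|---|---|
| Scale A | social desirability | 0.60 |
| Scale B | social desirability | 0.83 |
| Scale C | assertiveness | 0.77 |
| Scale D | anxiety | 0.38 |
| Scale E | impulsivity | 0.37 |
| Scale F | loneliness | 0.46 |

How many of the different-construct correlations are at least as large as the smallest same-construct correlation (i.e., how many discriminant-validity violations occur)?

1

Convergent (same construct = social desirability): Scale A, Scale B.
Smallest convergent = 0.60. Discriminant values: 0.77, 0.38, 0.37, 0.46; count ≥ 0.60 → 1.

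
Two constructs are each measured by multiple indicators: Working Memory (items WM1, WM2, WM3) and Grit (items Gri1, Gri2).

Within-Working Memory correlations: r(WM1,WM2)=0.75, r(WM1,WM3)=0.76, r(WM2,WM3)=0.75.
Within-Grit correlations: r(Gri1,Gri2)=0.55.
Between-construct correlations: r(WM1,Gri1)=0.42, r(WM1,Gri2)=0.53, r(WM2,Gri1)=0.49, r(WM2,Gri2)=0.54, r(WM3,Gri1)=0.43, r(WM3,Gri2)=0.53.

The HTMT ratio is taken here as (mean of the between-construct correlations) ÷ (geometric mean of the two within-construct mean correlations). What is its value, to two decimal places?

Mean heterotrait r = 2.94/6 = 0.4900.
Mean within-WM = 2.26/3 = 0.7533; mean within-Gri = 0.55/1 = 0.5500.
Geometric mean = √(0.7533 × 0.5500) = 0.6437.
HTMT = 0.4900 / 0.6437 = 0.76.

0.76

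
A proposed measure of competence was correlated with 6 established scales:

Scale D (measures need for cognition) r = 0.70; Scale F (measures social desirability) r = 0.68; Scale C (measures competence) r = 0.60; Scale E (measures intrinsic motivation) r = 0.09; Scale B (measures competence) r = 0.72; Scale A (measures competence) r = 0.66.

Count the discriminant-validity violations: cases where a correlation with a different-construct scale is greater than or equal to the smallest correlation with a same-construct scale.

2

Convergent (same construct = competence): Scale C, Scale B, Scale A.
Smallest convergent = 0.60. Discriminant values: 0.70, 0.68, 0.09; count ≥ 0.60 → 2.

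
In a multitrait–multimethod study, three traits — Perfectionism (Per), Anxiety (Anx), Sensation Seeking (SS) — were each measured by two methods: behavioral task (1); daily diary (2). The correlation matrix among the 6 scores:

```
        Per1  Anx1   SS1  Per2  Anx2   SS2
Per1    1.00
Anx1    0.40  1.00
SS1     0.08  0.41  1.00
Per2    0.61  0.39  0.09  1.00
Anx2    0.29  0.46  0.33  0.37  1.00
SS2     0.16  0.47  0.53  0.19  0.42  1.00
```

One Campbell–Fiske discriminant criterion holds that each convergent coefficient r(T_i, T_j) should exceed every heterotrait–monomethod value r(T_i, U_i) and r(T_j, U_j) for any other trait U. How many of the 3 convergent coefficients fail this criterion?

Each convergent coefficient versus the relevant comparison correlations:
Per (methods 1·2): 0.61 vs {0.40, 0.37, 0.08, 0.19} → pass.
Anx (methods 1·2): 0.46 vs {0.40, 0.37, 0.41, 0.42} → pass.
SS (methods 1·2): 0.53 vs {0.08, 0.19, 0.41, 0.42} → pass.
0 of 3 fail.

0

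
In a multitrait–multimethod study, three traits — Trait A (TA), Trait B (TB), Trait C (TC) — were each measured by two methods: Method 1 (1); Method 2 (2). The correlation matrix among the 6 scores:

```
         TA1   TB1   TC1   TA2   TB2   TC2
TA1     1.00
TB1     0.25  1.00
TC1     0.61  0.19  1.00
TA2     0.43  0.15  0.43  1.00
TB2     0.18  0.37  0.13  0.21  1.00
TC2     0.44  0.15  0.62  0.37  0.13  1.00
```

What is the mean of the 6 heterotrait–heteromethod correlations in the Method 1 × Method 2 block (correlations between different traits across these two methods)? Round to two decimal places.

HTHM values (method 1 × method 2): 0.18, 0.44, 0.15, 0.15, 0.43, 0.13; mean = 1.48/6 = 0.25.

0.25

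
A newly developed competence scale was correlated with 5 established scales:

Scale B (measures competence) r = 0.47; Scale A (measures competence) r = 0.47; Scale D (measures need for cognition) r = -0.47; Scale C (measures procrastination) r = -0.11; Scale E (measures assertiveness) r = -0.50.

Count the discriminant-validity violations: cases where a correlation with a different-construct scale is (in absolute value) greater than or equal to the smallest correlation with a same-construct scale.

2

Convergent (same construct = competence): Scale B, Scale A.
Smallest convergent = 0.47. Discriminant |r|: 0.47, 0.11, 0.50; count ≥ 0.47 → 2.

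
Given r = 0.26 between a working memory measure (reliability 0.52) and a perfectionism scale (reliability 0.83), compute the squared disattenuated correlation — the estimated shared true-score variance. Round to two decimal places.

0.16

Disattenuated r = 0.26 / √(0.52 × 0.83) = 0.26 / 0.6570 = 0.3957.
Shared true-score variance = 0.3957² = 0.1566 ≈ 0.16.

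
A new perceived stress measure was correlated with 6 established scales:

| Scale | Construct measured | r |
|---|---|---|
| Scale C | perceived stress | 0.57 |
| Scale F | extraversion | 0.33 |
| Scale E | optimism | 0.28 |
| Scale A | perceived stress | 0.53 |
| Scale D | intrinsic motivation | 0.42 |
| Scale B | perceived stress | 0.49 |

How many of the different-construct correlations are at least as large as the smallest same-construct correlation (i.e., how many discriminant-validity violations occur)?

Convergent (same construct = perceived stress): Scale C, Scale A, Scale B.
Smallest convergent = 0.49. Discriminant values: 0.33, 0.28, 0.42; count ≥ 0.49 → 0.

0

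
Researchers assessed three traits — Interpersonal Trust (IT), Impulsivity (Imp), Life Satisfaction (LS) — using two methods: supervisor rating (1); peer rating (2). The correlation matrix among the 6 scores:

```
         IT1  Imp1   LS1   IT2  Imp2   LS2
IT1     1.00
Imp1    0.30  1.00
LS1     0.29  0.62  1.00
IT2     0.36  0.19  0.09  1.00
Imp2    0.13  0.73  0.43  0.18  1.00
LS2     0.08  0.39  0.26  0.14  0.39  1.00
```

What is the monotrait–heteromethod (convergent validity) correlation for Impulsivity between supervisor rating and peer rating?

0.73

Same trait (Imp), different methods: r(Imp1, Imp2) = 0.73.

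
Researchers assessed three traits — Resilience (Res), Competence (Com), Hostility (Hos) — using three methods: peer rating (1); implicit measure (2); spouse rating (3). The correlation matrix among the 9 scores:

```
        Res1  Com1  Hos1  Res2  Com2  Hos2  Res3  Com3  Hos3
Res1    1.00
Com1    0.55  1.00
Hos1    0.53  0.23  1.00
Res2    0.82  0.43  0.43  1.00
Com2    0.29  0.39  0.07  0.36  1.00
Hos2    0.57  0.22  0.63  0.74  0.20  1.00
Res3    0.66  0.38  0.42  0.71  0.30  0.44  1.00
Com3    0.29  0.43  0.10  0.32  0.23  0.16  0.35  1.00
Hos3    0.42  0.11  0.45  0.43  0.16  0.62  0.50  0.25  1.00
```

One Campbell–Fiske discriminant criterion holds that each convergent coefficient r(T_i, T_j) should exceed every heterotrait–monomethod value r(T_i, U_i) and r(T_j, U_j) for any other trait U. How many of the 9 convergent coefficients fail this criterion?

7

Each convergent coefficient versus the relevant comparison correlations:
Res (methods 1·2): 0.82 vs {0.55, 0.36, 0.53, 0.74} → pass.
Res (methods 1·3): 0.66 vs {0.55, 0.35, 0.53, 0.50} → pass.
Res (methods 2·3): 0.71 vs {0.36, 0.35, 0.74, 0.50} → fail.
Com (methods 1·2): 0.39 vs {0.55, 0.36, 0.23, 0.20} → fail.
Com (methods 1·3): 0.43 vs {0.55, 0.35, 0.23, 0.25} → fail.
Com (methods 2·3): 0.23 vs {0.36, 0.35, 0.20, 0.25} → fail.
Hos (methods 1·2): 0.63 vs {0.53, 0.74, 0.23, 0.20} → fail.
Hos (methods 1·3): 0.45 vs {0.53, 0.50, 0.23, 0.25} → fail.
Hos (methods 2·3): 0.62 vs {0.74, 0.50, 0.20, 0.25} → fail.
7 of 9 fail.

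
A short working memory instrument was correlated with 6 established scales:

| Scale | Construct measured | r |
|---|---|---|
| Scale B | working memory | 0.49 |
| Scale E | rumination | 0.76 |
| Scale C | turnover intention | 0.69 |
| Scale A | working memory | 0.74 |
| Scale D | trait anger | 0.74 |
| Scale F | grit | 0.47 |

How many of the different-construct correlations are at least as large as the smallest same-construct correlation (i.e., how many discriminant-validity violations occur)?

3

Convergent (same construct = working memory): Scale B, Scale A.
Smallest convergent = 0.49. Discriminant values: 0.76, 0.69, 0.74, 0.47; count ≥ 0.49 → 3.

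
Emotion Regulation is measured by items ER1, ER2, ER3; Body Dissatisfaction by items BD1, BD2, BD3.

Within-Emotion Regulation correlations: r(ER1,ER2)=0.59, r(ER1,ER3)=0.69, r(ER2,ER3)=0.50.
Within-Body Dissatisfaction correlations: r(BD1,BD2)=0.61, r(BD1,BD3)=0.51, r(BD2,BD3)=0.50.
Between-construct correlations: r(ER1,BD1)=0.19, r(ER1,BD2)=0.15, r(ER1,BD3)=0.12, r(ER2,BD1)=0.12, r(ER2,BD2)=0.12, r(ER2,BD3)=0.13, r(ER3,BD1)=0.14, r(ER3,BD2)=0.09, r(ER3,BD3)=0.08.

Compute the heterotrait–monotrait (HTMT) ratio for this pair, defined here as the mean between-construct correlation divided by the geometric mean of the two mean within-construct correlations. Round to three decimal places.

Mean heterotrait r = 1.14/9 = 0.1267.
Mean within-ER = 1.78/3 = 0.5933; mean within-BD = 1.62/3 = 0.5400.
Geometric mean = √(0.5933 × 0.5400) = 0.5660.
HTMT = 0.1267 / 0.5660 = 0.224.

0.224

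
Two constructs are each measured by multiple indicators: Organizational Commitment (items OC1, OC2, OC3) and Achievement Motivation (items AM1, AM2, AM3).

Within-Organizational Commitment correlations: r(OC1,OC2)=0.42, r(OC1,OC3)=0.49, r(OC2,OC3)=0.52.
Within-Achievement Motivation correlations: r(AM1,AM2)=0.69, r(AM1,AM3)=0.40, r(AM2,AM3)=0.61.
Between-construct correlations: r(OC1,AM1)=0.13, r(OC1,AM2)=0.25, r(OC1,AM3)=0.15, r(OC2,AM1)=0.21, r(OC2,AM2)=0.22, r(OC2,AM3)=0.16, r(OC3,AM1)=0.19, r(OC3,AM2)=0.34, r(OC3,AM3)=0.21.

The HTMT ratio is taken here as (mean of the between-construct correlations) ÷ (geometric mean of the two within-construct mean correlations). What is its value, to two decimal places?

Mean between = 1.86/9 = 0.2067.
Mean within-OC = 1.43/3 = 0.4767; mean within-AM = 1.70/3 = 0.5667.
Geometric mean = √(0.4767 × 0.5667) = 0.5198.
HTMT = 0.2067 / 0.5198 = 0.40.

0.40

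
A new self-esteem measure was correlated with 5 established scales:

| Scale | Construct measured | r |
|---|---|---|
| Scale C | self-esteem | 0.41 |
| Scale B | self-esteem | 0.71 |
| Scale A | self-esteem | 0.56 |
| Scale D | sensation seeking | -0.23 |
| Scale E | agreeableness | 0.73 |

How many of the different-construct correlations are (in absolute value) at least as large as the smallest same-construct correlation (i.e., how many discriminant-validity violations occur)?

1

Convergent (same construct = self-esteem): Scale C, Scale B, Scale A.
Smallest convergent = 0.41. Discriminant |r|: 0.23, 0.73; count ≥ 0.41 → 1.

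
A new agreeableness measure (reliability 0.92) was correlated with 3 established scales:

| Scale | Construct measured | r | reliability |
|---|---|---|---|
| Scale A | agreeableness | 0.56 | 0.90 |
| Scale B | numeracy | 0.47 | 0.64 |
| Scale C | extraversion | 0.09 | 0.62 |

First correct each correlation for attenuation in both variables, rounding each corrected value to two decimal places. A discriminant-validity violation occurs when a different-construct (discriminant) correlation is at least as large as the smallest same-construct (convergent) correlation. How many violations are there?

0

Disattenuated r (r / √(r_scale · r_new)):
  Scale A (conv): 0.56 / √(0.90·0.92) = 0.62
  Scale B (disc): 0.47 / √(0.64·0.92) = 0.61
  Scale C (disc): 0.09 / √(0.62·0.92) = 0.12
Smallest convergent = 0.62. Discriminant values: 0.61, 0.12; count ≥ 0.62 → 0.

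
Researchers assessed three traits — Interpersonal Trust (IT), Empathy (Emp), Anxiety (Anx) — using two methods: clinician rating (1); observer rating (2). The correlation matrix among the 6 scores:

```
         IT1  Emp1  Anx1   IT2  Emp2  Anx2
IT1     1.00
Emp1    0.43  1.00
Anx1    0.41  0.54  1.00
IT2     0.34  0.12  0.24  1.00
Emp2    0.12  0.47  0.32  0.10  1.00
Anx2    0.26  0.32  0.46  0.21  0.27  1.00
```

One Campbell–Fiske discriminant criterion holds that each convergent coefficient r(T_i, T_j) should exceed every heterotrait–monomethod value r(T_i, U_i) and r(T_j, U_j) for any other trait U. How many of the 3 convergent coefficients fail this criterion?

Convergent coefficients and their comparison sets:
IT (methods 1·2): 0.34 vs {0.43, 0.10, 0.41, 0.21} → fail.
Emp (methods 1·2): 0.47 vs {0.43, 0.10, 0.54, 0.27} → fail.
Anx (methods 1·2): 0.46 vs {0.41, 0.21, 0.54, 0.27} → fail.
3 of 3 fail.

3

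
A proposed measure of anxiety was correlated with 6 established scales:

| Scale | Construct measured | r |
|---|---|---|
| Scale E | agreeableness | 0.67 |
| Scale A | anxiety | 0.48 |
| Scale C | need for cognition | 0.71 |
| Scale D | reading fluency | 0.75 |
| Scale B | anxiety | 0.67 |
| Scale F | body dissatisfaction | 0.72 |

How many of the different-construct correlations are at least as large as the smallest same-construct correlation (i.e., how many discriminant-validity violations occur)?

Convergent (same construct = anxiety): Scale A, Scale B.
Smallest convergent = 0.48. Discriminant values: 0.67, 0.71, 0.75, 0.72; count ≥ 0.48 → 4.

4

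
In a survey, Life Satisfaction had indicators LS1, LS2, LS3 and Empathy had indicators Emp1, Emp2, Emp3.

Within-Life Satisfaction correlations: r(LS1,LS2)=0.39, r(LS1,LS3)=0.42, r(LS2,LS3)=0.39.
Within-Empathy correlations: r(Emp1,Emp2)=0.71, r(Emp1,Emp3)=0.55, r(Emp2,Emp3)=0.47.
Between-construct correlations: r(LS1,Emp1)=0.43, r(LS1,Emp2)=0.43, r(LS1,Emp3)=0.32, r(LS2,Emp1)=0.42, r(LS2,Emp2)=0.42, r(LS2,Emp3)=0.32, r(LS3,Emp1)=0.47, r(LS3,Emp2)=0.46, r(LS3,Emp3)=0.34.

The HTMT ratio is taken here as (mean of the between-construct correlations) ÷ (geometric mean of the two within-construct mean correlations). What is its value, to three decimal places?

0.835

Mean between = 3.61/9 = 0.4011.
Mean within-LS = 1.20/3 = 0.4000; mean within-Emp = 1.73/3 = 0.5767.
Geometric mean = √(0.4000 × 0.5767) = 0.4803.
HTMT = 0.4011 / 0.4803 = 0.835.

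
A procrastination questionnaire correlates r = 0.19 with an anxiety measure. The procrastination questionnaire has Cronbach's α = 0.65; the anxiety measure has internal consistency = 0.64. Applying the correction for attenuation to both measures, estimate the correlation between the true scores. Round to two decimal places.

r_true = r_obs / √(r_xx · r_yy) = 0.19 / √(0.65 × 0.64) = 0.19 / √0.4160 = 0.19 / 0.6450 ≈ 0.29.

0.29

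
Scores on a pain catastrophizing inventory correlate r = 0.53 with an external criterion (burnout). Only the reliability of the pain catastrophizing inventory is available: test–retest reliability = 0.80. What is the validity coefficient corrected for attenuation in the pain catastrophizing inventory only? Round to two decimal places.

0.59

Single correction: r_c = r_obs / √r_xx = 0.53 / √0.80 = 0.53 / 0.8944 ≈ 0.59.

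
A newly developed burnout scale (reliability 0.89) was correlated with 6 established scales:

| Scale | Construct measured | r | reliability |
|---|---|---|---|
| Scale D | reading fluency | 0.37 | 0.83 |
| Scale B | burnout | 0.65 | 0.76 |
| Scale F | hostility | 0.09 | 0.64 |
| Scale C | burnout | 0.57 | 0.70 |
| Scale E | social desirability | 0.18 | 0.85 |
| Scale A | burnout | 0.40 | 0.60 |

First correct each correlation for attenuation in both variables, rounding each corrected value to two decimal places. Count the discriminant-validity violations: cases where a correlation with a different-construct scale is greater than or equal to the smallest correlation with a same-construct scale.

0

Disattenuated r (r / √(r_scale · r_new)):
  Scale D (disc): 0.37 / √(0.83·0.89) = 0.43
  Scale B (conv): 0.65 / √(0.76·0.89) = 0.79
  Scale F (disc): 0.09 / √(0.64·0.89) = 0.12
  Scale C (conv): 0.57 / √(0.70·0.89) = 0.72
  Scale E (disc): 0.18 / √(0.85·0.89) = 0.21
  Scale A (conv): 0.40 / √(0.60·0.89) = 0.55
Smallest convergent = 0.55. Discriminant values: 0.43, 0.12, 0.21; count ≥ 0.55 → 0.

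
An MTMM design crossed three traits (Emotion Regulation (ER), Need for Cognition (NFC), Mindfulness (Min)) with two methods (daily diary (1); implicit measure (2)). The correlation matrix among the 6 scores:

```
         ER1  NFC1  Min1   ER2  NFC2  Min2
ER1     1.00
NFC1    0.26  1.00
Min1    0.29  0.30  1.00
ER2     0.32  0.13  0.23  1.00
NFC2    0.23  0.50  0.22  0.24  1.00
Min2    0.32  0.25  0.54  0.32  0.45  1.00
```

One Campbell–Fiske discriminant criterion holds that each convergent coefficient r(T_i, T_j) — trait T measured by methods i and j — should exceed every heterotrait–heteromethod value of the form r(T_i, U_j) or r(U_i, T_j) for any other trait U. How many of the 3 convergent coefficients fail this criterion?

Each convergent coefficient versus the relevant comparison correlations:
ER (methods 1·2): 0.32 vs {0.23, 0.13, 0.32, 0.23} → fail.
NFC (methods 1·2): 0.50 vs {0.13, 0.23, 0.25, 0.22} → pass.
Min (methods 1·2): 0.54 vs {0.23, 0.32, 0.22, 0.25} → pass.
1 of 3 fail.

1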